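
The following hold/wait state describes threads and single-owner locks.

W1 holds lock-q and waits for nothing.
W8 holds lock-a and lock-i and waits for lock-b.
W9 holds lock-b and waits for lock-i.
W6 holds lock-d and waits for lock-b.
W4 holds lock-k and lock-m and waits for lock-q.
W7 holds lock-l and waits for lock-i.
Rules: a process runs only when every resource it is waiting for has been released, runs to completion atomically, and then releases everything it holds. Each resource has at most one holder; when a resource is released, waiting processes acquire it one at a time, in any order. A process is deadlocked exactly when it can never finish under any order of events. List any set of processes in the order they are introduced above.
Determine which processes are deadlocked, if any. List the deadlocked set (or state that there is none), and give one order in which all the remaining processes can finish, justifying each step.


The deadlocked set is W8, W9, W6 and W7.
Key observation: the knot is the closed ring of waits W8 -> W9 -> W8; W6 and W7 wait into the deadlock from upstream.
One completion order for the rest: W1, W4.
Verifying each step:
  W1 waits on nothing -> runs at once and releases lock-q
  W4 waits on lock-q — all released -> runs and releases lock-k and lock-m


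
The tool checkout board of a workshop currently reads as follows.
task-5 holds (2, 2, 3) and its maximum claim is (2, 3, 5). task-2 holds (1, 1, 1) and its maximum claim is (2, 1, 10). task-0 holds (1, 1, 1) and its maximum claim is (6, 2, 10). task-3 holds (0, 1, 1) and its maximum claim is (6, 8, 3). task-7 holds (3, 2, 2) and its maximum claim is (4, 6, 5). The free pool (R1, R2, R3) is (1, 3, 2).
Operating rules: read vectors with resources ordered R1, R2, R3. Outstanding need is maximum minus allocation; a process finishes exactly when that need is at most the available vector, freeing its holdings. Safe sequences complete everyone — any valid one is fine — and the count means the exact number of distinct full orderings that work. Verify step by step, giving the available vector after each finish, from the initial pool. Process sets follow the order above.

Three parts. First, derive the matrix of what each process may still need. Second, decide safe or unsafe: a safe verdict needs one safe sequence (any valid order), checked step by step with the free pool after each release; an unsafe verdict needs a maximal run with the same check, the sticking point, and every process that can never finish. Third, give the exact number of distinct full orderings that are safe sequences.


(1) Remaining need (order R1, R2, R3):
  task-5: (0, 1, 2)
  task-2: (1, 0, 9)
  task-0: (5, 1, 9)
  task-3: (6, 7, 2)
  task-7: (1, 4, 3)
(2) UNSAFE.
Key observation: the wall is R3: completing task-5, task-7, task-3 brings the pool only to (6, 8, 8), and all the rest need more.
A maximal execution: task-5, task-7, task-3 — then nothing else fits. Check, step by step:
  pool = (1, 3, 2)
  run task-5 (needs (0, 1, 2), free (1, 3, 2)); after release of (2, 2, 3) the pool is (3, 5, 5)
  run task-7 (needs (1, 4, 3), free (3, 5, 5)); after release of (3, 2, 2) the pool is (6, 7, 7)
  run task-3 (needs (6, 7, 2), free (6, 7, 7)); after release of (0, 1, 1) the pool is (6, 8, 8)
  task-2 still needs (1, 0, 9) but only (6, 8, 8) is free — short on R3
  task-0 still needs (5, 1, 9) but only (6, 8, 8) is free — short on R3
Never able to finish: task-2 and task-0.
(3) Precisely 0 of the possible complete orderings are safe sequences.


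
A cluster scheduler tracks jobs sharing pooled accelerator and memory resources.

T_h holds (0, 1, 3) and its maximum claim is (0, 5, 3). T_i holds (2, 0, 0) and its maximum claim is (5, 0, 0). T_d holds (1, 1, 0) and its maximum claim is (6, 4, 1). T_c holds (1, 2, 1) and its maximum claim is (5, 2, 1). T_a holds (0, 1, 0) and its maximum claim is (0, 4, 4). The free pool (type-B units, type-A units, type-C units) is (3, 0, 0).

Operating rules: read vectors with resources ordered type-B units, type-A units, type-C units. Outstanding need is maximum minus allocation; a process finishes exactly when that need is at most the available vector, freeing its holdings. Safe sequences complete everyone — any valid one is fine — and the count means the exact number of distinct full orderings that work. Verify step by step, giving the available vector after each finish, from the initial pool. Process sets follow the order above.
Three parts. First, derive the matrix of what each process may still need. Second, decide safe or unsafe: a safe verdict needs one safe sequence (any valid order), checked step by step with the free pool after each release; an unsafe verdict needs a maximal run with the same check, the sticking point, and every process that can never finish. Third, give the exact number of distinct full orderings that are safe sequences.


(1) Need matrix, components ordered type-B units, type-A units, type-C units:
  T_h: (0, 4, 0)
  T_i: (3, 0, 0)
  T_d: (5, 3, 1)
  T_c: (4, 0, 0)
  T_a: (0, 3, 4)
(2) UNSAFE — no complete ordering exists.
Key observation: the wall is type-A units: completing T_i, T_c brings the pool only to (6, 2, 1), and all the rest need more.
The run T_i, T_c cannot be extended any further. Walking it through:
  pool = (3, 0, 0)
  T_i needs (3, 0, 0) <= (3, 0, 0) -> finishes; pool += (2, 0, 0) = (5, 0, 0)
  T_c needs (4, 0, 0) <= (5, 0, 0) -> finishes; pool += (1, 2, 1) = (6, 2, 1)
  T_h still needs (0, 4, 0) but only (6, 2, 1) is free — short on type-A units
  T_d still needs (5, 3, 1) but only (6, 2, 1) is free — short on type-A units
  T_a still needs (0, 3, 4) but only (6, 2, 1) is free — short on type-A units and type-C units
Processes that can never finish: T_h, T_d and T_a.
(3) The exact count: 0 of the possible complete orderings are safe sequences.


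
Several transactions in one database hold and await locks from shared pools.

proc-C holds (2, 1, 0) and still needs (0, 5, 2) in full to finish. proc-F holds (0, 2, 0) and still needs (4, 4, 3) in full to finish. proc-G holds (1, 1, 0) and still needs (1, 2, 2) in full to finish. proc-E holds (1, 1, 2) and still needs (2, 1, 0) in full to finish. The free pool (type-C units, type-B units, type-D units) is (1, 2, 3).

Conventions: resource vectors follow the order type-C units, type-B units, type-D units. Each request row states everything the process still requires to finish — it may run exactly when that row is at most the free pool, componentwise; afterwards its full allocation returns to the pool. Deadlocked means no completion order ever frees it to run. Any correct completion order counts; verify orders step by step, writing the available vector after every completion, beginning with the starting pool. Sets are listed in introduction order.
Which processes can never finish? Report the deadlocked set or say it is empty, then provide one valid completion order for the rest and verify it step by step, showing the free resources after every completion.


The deadlocked set is proc-C and proc-F.
Key observation: after proc-G, proc-E the pool peaks at (3, 4, 5), and each blocked process is short somewhere: proc-C on type-B units; proc-F on type-C units.
One completion order for the rest: proc-G, proc-E. Walking it through:
  pool = (1, 2, 3)
  proc-G: need (1, 2, 2) fits (1, 2, 3); releases (1, 1, 0), pool now (2, 3, 3)
  proc-E: need (2, 1, 0) fits (2, 3, 3); releases (1, 1, 2), pool now (3, 4, 5)
The stuck group stays short no matter what:
  proc-C cannot run: need (0, 5, 2) vs free (3, 4, 5) (insufficient type-B units)
  proc-F cannot run: need (4, 4, 3) vs free (3, 4, 5) (insufficient type-C units)


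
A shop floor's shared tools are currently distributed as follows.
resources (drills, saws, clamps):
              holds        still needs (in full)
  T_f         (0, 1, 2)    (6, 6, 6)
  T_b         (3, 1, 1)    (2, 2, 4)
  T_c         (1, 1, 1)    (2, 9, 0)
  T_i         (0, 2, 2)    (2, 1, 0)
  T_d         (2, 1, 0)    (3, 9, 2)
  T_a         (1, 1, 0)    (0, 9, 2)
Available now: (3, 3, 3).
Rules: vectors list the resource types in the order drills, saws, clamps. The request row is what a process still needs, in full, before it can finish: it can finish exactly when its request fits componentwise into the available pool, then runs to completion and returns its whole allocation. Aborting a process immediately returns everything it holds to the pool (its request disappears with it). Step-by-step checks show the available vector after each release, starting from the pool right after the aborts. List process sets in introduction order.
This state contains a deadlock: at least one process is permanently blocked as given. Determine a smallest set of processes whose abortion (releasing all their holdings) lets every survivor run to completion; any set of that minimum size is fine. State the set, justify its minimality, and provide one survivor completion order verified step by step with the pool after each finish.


Abort T_c and T_a.
Key observation: no ordering could ever have run T_d before the abort of T_c and T_a; with (2, 2, 1) back in the pool it fits at step 4.
Why nothing smaller works — every single abort fails: T_f alone leaves T_c blocked (short on saws); T_b alone leaves T_c blocked (short on saws); T_c alone leaves T_d blocked (short on saws); T_i alone leaves T_c blocked (short on saws); T_d alone leaves T_c blocked (short on saws); T_a alone leaves T_c blocked (short on saws).
Survivors finish in the order: T_b, T_i, T_f, T_d. Check, step by step (pool after the aborts first):
  pool = (5, 5, 4)
  T_b needs (2, 2, 4) <= (5, 5, 4) -> finishes; pool += (3, 1, 1) = (8, 6, 5)
  T_i needs (2, 1, 0) <= (8, 6, 5) -> finishes; pool += (0, 2, 2) = (8, 8, 7)
  T_f needs (6, 6, 6) <= (8, 8, 7) -> finishes; pool += (0, 1, 2) = (8, 9, 9)
  T_d needs (3, 9, 2) <= (8, 9, 9) -> finishes; pool += (2, 1, 0) = (10, 10, 9)


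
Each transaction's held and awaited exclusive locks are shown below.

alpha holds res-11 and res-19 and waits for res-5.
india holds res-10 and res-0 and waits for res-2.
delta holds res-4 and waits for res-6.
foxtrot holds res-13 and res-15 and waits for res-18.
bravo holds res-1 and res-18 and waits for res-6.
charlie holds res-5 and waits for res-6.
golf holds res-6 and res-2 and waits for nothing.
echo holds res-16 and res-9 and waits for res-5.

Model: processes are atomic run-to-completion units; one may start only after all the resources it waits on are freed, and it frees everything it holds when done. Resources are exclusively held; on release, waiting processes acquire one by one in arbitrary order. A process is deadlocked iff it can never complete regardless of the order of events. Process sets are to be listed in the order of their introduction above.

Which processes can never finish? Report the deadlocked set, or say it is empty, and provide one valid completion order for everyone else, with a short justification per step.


The deadlocked set is empty.
Key observation: every chain of waits terminates; starting from the processes that wait on nothing, all the rest unlock in turn.
The rest can finish in the order golf, charlie, bravo, india, echo, alpha, delta, foxtrot.
Check, step by step:
  run golf (it waits on nothing); releases res-6 and res-2
  charlie waits on res-6 — all released -> runs and releases res-5
  bravo waits on res-6 — all released -> runs and releases res-1 and res-18
  india waits on res-2 — all released -> runs and releases res-10 and res-0
  echo waits on res-5 — all released -> runs and releases res-16 and res-9
  alpha waits on res-5 — all released -> runs and releases res-11 and res-19
  delta waits on res-6 — all released -> runs and releases res-4
  foxtrot waits on res-18 — all released -> runs and releases res-13 and res-15


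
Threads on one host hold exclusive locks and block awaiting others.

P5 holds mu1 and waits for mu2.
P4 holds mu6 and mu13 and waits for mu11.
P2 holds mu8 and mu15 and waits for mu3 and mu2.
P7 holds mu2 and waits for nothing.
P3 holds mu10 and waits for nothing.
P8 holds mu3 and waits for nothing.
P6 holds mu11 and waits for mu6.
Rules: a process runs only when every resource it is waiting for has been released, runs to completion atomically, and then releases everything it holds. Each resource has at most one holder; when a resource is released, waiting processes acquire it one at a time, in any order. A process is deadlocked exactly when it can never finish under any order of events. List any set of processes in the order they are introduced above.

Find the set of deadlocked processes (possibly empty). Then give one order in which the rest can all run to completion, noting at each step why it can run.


Deadlocked: P4 and P6.
Key observation: P4 -> P6 -> P4 is a circular wait — nothing in it can go first; no other process is dragged down with it.
The rest can finish in the order P7, P8, P5, P3, P2.
Step-by-step check:
  run P7 (it waits on nothing); releases mu2
  run P8 (it waits on nothing); releases mu3
  run P5 (all its waits — mu2 — are resolved); releases mu1
  run P3 (it waits on nothing); releases mu10
  run P2 (all its waits — mu3 and mu2 — are resolved); releases mu8 and mu15


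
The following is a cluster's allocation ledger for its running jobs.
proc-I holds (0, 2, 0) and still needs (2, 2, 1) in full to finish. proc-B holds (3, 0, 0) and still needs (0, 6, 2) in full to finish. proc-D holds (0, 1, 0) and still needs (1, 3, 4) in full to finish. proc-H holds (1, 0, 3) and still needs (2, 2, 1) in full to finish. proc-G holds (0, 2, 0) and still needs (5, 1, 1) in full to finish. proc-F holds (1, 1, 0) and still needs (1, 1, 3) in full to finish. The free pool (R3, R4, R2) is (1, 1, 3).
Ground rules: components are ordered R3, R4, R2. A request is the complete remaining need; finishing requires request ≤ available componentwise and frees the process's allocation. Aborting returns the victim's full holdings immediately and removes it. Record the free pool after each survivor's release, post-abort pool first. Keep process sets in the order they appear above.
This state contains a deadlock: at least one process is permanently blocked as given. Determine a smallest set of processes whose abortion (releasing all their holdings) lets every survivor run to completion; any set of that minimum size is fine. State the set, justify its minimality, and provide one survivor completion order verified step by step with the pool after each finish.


The answer: abort proc-B.
Key observation: proc-G could never have finished before the abort; with (3, 0, 0) returned by proc-B, it fits at step 5.
Why nothing smaller works: aborting no one leaves the state deadlocked as given.
One survivor order: proc-F, proc-I, proc-H, proc-D, proc-G. Verifying each step (post-abort pool first):
  pool = (4, 1, 3)
  proc-F needs (1, 1, 3) <= (4, 1, 3) -> finishes; pool += (1, 1, 0) = (5, 2, 3)
  proc-I needs (2, 2, 1) <= (5, 2, 3) -> finishes; pool += (0, 2, 0) = (5, 4, 3)
  proc-H needs (2, 2, 1) <= (5, 4, 3) -> finishes; pool += (1, 0, 3) = (6, 4, 6)
  proc-D needs (1, 3, 4) <= (6, 4, 6) -> finishes; pool += (0, 1, 0) = (6, 5, 6)
  proc-G needs (5, 1, 1) <= (6, 5, 6) -> finishes; pool += (0, 2, 0) = (6, 7, 6)


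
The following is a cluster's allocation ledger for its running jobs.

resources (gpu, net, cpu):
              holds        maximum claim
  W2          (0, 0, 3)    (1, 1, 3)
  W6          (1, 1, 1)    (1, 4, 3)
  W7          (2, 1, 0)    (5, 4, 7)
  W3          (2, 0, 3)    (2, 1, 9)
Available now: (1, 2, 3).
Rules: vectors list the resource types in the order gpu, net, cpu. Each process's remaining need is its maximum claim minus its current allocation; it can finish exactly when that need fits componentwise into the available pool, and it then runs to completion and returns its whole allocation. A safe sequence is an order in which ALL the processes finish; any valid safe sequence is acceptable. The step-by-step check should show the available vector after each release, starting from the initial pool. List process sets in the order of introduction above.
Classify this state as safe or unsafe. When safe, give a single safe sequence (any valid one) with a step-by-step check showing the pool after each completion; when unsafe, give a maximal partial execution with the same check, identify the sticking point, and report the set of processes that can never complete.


UNSAFE — no complete ordering exists.
Key observation: once W2, W3 finish, the pool peaks at (3, 2, 9) — and every remaining process still needs more net than that.
The run W2, W3 cannot be extended any further. Step-by-step check:
  pool = (1, 2, 3)
  W2 needs (1, 1, 0) <= (1, 2, 3) -> finishes; pool += (0, 0, 3) = (1, 2, 6)
  W3 needs (0, 1, 6) <= (1, 2, 6) -> finishes; pool += (2, 0, 3) = (3, 2, 9)
  W6 cannot run: need (0, 3, 2) vs free (3, 2, 9) (insufficient net)
  W7 cannot run: need (3, 3, 7) vs free (3, 2, 9) (insufficient net)
Processes that can never finish: W6 and W7.


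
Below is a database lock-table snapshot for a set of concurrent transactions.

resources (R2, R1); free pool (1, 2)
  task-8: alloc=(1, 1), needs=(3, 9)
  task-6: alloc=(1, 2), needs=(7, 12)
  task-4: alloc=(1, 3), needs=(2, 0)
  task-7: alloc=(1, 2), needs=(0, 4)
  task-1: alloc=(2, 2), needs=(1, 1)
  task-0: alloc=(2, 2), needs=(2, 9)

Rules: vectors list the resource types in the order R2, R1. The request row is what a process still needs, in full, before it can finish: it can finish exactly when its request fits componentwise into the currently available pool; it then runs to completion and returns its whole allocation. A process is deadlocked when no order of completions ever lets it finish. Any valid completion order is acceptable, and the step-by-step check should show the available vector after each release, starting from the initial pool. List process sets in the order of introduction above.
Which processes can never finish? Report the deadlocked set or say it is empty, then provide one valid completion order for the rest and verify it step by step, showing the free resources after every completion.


No process is deadlocked.
Key observation: the pool covers task-1 at once, and every later process fits after earlier releases.
One completion order for the rest: task-1, task-4, task-7, task-8, task-0, task-6. Step-by-step check:
  pool = (1, 2)
  task-1: need (1, 1) fits (1, 2); releases (2, 2), pool now (3, 4)
  task-4: need (2, 0) fits (3, 4); releases (1, 3), pool now (4, 7)
  task-7: need (0, 4) fits (4, 7); releases (1, 2), pool now (5, 9)
  task-8: need (3, 9) fits (5, 9); releases (1, 1), pool now (6, 10)
  task-0: need (2, 9) fits (6, 10); releases (2, 2), pool now (8, 12)
  task-6: need (7, 12) fits (8, 12); releases (1, 2), pool now (9, 14)


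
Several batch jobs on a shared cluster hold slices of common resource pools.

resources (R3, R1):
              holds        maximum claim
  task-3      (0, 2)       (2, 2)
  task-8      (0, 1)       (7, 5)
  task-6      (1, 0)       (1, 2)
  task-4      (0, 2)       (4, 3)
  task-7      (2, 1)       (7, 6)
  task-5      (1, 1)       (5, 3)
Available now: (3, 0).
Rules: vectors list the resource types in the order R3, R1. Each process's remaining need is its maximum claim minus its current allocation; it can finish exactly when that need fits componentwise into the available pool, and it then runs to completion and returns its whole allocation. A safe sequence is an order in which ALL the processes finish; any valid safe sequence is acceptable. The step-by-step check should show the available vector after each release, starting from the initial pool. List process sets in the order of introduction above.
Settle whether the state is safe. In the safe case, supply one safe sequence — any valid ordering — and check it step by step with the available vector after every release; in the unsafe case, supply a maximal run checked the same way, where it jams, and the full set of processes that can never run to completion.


SAFE. One safe sequence: task-3, task-6, task-5, task-4, task-7, task-8.
Key observation: the first exact fit in this order is task-6 — it needs (0, 2) with (3, 2) free, meeting a requested resource to the last unit.
Step-by-step check:
  pool = (3, 0)
  task-3 needs (2, 0) <= (3, 0) -> finishes; pool += (0, 2) = (3, 2)
  task-6 needs (0, 2) <= (3, 2) -> finishes; pool += (1, 0) = (4, 2)
  task-5 needs (4, 2) <= (4, 2) -> finishes; pool += (1, 1) = (5, 3)
  task-4 needs (4, 1) <= (5, 3) -> finishes; pool += (0, 2) = (5, 5)
  task-7 needs (5, 5) <= (5, 5) -> finishes; pool += (2, 1) = (7, 6)
  task-8 needs (7, 4) <= (7, 6) -> finishes; pool += (0, 1) = (7, 7)


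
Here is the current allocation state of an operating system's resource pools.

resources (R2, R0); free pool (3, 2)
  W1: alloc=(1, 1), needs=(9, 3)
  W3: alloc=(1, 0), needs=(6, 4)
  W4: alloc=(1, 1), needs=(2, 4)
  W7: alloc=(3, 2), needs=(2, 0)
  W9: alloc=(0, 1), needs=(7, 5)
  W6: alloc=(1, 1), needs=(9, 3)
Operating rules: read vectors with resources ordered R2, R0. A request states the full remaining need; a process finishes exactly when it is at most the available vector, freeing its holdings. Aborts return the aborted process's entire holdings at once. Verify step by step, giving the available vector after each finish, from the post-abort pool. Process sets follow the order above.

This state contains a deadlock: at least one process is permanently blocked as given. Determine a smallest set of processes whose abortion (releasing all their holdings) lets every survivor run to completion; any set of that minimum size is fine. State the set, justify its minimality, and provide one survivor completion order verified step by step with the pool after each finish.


Minimum abort set: W1.
Key observation: the deadlocked W6 becomes finishable only because W1 released (1, 1); it completes at step 5 below.
No smaller set exists: with zero aborts the deadlock remains.
Survivors finish in the order: W7, W4, W3, W9, W6. Verifying each step (pool after the aborts first):
  pool = (4, 3)
  W7 needs (2, 0) <= (4, 3) -> finishes; pool += (3, 2) = (7, 5)
  W4 needs (2, 4) <= (7, 5) -> finishes; pool += (1, 1) = (8, 6)
  W3 needs (6, 4) <= (8, 6) -> finishes; pool += (1, 0) = (9, 6)
  W9 needs (7, 5) <= (9, 6) -> finishes; pool += (0, 1) = (9, 7)
  W6 needs (9, 3) <= (9, 7) -> finishes; pool += (1, 1) = (10, 8)


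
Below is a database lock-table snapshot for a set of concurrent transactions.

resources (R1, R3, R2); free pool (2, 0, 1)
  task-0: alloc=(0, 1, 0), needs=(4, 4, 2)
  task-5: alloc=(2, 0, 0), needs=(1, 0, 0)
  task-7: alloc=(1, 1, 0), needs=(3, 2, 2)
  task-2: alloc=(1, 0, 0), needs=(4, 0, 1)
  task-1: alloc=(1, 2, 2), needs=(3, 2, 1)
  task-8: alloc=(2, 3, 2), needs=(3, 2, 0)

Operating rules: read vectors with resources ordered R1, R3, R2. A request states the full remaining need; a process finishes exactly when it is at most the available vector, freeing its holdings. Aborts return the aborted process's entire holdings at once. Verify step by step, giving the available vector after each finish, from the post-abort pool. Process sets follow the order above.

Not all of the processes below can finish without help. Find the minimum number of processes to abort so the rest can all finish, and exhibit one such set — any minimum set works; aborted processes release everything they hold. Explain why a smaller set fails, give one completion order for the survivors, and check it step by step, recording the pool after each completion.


Minimum abort set: task-8.
Key observation: before aborting task-8, task-1 was permanently blocked — no order could ever run it; afterwards it completes at step 3.
Minimality: the empty abort set fails — the state is deadlocked as it stands.
The survivors complete as task-5, task-2, task-1, task-0, task-7. Check, step by step (starting from the post-abort pool):
  pool = (4, 3, 3)
  run task-5 (needs (1, 0, 0), free (4, 3, 3)); after release of (2, 0, 0) the pool is (6, 3, 3)
  run task-2 (needs (4, 0, 1), free (6, 3, 3)); after release of (1, 0, 0) the pool is (7, 3, 3)
  run task-1 (needs (3, 2, 1), free (7, 3, 3)); after release of (1, 2, 2) the pool is (8, 5, 5)
  run task-0 (needs (4, 4, 2), free (8, 5, 5)); after release of (0, 1, 0) the pool is (8, 6, 5)
  run task-7 (needs (3, 2, 2), free (8, 6, 5)); after release of (1, 1, 0) the pool is (9, 7, 5)


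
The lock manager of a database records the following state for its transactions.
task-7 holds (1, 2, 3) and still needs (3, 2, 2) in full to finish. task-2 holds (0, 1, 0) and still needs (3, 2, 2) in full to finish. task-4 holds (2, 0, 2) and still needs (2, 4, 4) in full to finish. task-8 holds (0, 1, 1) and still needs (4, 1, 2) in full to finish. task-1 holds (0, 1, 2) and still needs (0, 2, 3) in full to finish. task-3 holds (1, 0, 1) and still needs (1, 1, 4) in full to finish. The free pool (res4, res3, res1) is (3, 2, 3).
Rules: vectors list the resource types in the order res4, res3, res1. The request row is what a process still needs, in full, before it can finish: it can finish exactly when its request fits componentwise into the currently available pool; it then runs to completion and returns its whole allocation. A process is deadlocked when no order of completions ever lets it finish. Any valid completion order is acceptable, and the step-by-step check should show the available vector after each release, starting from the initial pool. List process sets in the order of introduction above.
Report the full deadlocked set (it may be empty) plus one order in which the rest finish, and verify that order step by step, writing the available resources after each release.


Nothing here is deadlocked.
Key observation: beginning at task-7, releases accumulate fast enough that every process eventually fits.
A valid finishing order for the others: task-7, task-2, task-8, task-3, task-1, task-4. Step-by-step check:
  pool = (3, 2, 3)
  run task-7 (needs (3, 2, 2), free (3, 2, 3)); after release of (1, 2, 3) the pool is (4, 4, 6)
  run task-2 (needs (3, 2, 2), free (4, 4, 6)); after release of (0, 1, 0) the pool is (4, 5, 6)
  run task-8 (needs (4, 1, 2), free (4, 5, 6)); after release of (0, 1, 1) the pool is (4, 6, 7)
  run task-3 (needs (1, 1, 4), free (4, 6, 7)); after release of (1, 0, 1) the pool is (5, 6, 8)
  run task-1 (needs (0, 2, 3), free (5, 6, 8)); after release of (0, 1, 2) the pool is (5, 7, 10)
  run task-4 (needs (2, 4, 4), free (5, 7, 10)); after release of (2, 0, 2) the pool is (7, 7, 12)


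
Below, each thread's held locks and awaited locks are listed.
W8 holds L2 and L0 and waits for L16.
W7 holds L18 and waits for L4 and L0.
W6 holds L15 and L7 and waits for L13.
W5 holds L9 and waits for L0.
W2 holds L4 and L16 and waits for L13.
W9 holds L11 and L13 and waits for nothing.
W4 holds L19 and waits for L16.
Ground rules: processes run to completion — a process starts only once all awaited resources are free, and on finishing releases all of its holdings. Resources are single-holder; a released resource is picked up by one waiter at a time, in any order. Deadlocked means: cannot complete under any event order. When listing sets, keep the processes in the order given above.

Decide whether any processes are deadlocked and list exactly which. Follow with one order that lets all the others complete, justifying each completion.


The deadlocked set is empty.
Key observation: all waits point, directly or indirectly, at processes that can finish, so nothing is permanently blocked.
The rest can finish in the order W9, W2, W6, W8, W7, W5, W4.
Walking it through:
  W9 waits on nothing -> runs at once and releases L11 and L13
  W2: everything it awaited (L13) is free; runs, freeing L4 and L16
  W6: everything it awaited (L13) is free; runs, freeing L15 and L7
  W8: everything it awaited (L16) is free; runs, freeing L2 and L0
  W7: everything it awaited (L4 and L0) is free; runs, freeing L18
  W5: everything it awaited (L0) is free; runs, freeing L9
  W4: everything it awaited (L16) is free; runs, freeing L19


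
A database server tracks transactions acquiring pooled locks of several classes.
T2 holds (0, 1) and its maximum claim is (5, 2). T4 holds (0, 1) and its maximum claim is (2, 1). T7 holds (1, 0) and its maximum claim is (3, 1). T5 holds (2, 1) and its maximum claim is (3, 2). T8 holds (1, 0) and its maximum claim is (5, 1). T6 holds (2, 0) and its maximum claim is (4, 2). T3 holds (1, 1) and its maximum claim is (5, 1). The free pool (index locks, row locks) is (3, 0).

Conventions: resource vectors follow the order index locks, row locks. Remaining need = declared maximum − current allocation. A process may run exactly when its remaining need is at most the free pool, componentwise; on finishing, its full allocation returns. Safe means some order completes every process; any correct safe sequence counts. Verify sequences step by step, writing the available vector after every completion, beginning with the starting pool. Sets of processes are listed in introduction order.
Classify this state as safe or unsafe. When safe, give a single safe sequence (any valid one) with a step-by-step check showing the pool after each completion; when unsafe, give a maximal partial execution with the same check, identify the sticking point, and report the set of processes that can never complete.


SAFE — a valid safe sequence is T4, T7, T5, T8, T2, T3, T6.
Key observation: the first exact fit in this order is T7 — it needs (2, 1) with (3, 1) free, meeting a requested resource to the last unit.
Step-by-step check:
  pool = (3, 0)
  run T4 (needs (2, 0), free (3, 0)); after release of (0, 1) the pool is (3, 1)
  run T7 (needs (2, 1), free (3, 1)); after release of (1, 0) the pool is (4, 1)
  run T5 (needs (1, 1), free (4, 1)); after release of (2, 1) the pool is (6, 2)
  run T8 (needs (4, 1), free (6, 2)); after release of (1, 0) the pool is (7, 2)
  run T2 (needs (5, 1), free (7, 2)); after release of (0, 1) the pool is (7, 3)
  run T3 (needs (4, 0), free (7, 3)); after release of (1, 1) the pool is (8, 4)
  run T6 (needs (2, 2), free (8, 4)); after release of (2, 0) the pool is (10, 4)


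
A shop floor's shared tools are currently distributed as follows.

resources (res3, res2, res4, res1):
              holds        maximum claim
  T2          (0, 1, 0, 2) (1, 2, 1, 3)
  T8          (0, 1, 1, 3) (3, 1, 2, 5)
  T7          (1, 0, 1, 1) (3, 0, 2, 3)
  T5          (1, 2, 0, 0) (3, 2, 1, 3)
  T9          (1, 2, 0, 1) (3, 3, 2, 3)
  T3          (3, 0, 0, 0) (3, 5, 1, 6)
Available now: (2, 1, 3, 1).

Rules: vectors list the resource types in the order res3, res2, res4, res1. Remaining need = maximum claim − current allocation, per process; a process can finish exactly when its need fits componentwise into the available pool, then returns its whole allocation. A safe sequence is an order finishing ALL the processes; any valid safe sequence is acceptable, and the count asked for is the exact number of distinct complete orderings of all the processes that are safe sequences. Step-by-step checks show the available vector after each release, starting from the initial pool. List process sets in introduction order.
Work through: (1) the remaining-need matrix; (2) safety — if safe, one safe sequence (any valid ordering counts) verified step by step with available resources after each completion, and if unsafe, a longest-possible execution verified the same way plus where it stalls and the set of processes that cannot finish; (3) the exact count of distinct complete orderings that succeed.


(1) Remaining need (order res3, res2, res4, res1):
  T2: (1, 1, 1, 1)
  T8: (3, 0, 1, 2)
  T7: (2, 0, 1, 2)
  T5: (2, 0, 1, 3)
  T9: (2, 1, 2, 2)
  T3: (0, 5, 1, 6)
(2) SAFE — a valid safe sequence is T2, T7, T8, T9, T5, T3.
Key observation: T2 marks the first exact bind of the order: its need (1, 1, 1, 1) fits the free (2, 1, 3, 1) with zero slack on a requested resource.
Walking it through:
  pool = (2, 1, 3, 1)
  T2 needs (1, 1, 1, 1) <= (2, 1, 3, 1) -> finishes; pool += (0, 1, 0, 2) = (2, 2, 3, 3)
  T7 needs (2, 0, 1, 2) <= (2, 2, 3, 3) -> finishes; pool += (1, 0, 1, 1) = (3, 2, 4, 4)
  T8 needs (3, 0, 1, 2) <= (3, 2, 4, 4) -> finishes; pool += (0, 1, 1, 3) = (3, 3, 5, 7)
  T9 needs (2, 1, 2, 2) <= (3, 3, 5, 7) -> finishes; pool += (1, 2, 0, 1) = (4, 5, 5, 8)
  T5 needs (2, 0, 1, 3) <= (4, 5, 5, 8) -> finishes; pool += (1, 2, 0, 0) = (5, 7, 5, 8)
  T3 needs (0, 5, 1, 6) <= (5, 7, 5, 8) -> finishes; pool += (3, 0, 0, 0) = (8, 7, 5, 8)
(3) The exact count: 34 of the possible complete orderings are safe sequences.


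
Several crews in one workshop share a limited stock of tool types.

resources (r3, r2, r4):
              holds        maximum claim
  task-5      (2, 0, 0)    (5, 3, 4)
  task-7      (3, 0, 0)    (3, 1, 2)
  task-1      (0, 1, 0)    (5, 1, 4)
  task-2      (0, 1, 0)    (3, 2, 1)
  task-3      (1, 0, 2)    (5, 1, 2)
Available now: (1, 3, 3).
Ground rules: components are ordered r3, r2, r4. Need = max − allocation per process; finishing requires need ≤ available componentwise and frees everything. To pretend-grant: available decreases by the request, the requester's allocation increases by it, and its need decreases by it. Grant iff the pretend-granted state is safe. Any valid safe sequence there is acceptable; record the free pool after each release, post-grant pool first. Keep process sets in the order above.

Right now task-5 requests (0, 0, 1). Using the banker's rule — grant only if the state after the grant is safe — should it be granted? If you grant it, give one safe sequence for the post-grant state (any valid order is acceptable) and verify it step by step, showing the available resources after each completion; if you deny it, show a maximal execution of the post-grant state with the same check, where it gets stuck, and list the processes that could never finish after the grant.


GRANT: granting preserves safety; a valid post-grant sequence is task-7, task-3, task-1, task-5, task-2.
Key observation: post-grant, (1, 3, 2) remains, and an order beginning with task-7 completes everyone.
Check on the post-grant state, step by step:
  pool = (1, 3, 2)
  task-7 needs (0, 1, 2) <= (1, 3, 2) -> finishes; pool += (3, 0, 0) = (4, 3, 2)
  task-3 needs (4, 1, 0) <= (4, 3, 2) -> finishes; pool += (1, 0, 2) = (5, 3, 4)
  task-1 needs (5, 0, 4) <= (5, 3, 4) -> finishes; pool += (0, 1, 0) = (5, 4, 4)
  task-5 needs (3, 3, 3) <= (5, 4, 4) -> finishes; pool += (2, 0, 1) = (7, 4, 5)
  task-2 needs (3, 1, 1) <= (7, 4, 5) -> finishes; pool += (0, 1, 0) = (7, 5, 5)


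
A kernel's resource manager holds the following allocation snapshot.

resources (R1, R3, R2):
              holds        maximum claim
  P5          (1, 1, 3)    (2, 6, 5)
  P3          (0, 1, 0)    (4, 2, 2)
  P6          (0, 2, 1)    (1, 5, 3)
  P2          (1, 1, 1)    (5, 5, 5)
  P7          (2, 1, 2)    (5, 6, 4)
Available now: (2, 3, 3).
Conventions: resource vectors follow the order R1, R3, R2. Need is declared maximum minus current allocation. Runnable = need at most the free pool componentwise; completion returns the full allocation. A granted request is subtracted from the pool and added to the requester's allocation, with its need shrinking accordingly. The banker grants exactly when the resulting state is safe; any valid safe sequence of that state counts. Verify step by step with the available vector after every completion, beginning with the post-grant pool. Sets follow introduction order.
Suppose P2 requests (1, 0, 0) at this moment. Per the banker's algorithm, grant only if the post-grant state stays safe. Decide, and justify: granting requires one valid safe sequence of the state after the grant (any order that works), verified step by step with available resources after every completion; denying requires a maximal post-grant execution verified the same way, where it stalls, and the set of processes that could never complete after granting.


DENY — the pretend-granted state is unsafe.
Key observation: the pool after P6, P5 is (2, 6, 7); every surviving request exceeds it in R1, so progress ends there.
Pretend the grant happened; the run P6, P5 goes as far as possible. Step-by-step check:
  pool = (1, 3, 3)
  run P6 (needs (1, 3, 2), free (1, 3, 3)); after release of (0, 2, 1) the pool is (1, 5, 4)
  run P5 (needs (1, 5, 2), free (1, 5, 4)); after release of (1, 1, 3) the pool is (2, 6, 7)
  blocked: P3 wants (4, 1, 2), pool (2, 6, 7) — not enough R1
  blocked: P2 wants (3, 4, 4), pool (2, 6, 7) — not enough R1
  blocked: P7 wants (3, 5, 2), pool (2, 6, 7) — not enough R1
Post-grant, the permanently blocked set is P3, P2 and P7.


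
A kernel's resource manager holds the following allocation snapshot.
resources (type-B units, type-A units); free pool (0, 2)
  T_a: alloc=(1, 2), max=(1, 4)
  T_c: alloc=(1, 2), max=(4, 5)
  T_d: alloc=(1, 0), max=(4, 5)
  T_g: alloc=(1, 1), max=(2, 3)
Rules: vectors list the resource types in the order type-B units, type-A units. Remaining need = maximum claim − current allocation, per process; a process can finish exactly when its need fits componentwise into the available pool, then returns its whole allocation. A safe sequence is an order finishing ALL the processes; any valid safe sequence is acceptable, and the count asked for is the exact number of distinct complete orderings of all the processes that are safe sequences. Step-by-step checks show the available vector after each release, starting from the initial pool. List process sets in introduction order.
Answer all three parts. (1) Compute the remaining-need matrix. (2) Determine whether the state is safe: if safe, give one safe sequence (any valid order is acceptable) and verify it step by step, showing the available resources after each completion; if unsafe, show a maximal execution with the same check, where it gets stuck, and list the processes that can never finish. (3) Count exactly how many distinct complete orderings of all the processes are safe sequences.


(1) Need matrix, components ordered type-B units, type-A units:
  T_a: (0, 2)
  T_c: (3, 3)
  T_d: (3, 5)
  T_g: (1, 2)
(2) UNSAFE.
Key observation: the pool after T_a, T_g is (2, 5); every surviving request exceeds it in type-B units, so progress ends there.
Going as far as possible: T_a, T_g; after that, nothing fits. Step-by-step check:
  pool = (0, 2)
  T_a: need (0, 2) fits (0, 2); releases (1, 2), pool now (1, 4)
  T_g: need (1, 2) fits (1, 4); releases (1, 1), pool now (2, 5)
  T_c cannot run: need (3, 3) vs free (2, 5) (insufficient type-B units)
  T_d cannot run: need (3, 5) vs free (2, 5) (insufficient type-B units)
Never able to finish: T_c and T_d.
(3) Precisely 0 of the possible complete orderings are safe sequences.


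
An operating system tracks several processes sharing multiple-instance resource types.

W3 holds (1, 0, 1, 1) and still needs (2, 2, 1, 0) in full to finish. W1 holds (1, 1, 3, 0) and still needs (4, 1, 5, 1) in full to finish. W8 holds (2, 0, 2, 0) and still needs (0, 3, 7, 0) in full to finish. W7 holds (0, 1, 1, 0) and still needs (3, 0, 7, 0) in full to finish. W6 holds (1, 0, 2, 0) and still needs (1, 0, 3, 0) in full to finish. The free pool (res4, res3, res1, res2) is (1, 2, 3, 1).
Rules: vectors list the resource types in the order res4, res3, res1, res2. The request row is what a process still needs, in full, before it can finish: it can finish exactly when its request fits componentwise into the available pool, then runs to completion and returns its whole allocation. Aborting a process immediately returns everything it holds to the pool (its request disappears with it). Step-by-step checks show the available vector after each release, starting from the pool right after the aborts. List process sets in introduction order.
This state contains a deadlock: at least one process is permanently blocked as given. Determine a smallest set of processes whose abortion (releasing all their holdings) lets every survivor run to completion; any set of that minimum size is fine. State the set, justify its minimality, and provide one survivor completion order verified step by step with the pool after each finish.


Minimum abort set: W7.
Key observation: no ordering could ever have run W8 before the abort of W7; with (0, 1, 1, 0) back in the pool it fits at step 3.
Minimality: the empty abort set fails — the state is deadlocked as it stands.
One survivor order: W6, W3, W8, W1. Step-by-step check (post-abort pool first):
  pool = (1, 3, 4, 1)
  W6 needs (1, 0, 3, 0) <= (1, 3, 4, 1) -> finishes; pool += (1, 0, 2, 0) = (2, 3, 6, 1)
  W3 needs (2, 2, 1, 0) <= (2, 3, 6, 1) -> finishes; pool += (1, 0, 1, 1) = (3, 3, 7, 2)
  W8 needs (0, 3, 7, 0) <= (3, 3, 7, 2) -> finishes; pool += (2, 0, 2, 0) = (5, 3, 9, 2)
  W1 needs (4, 1, 5, 1) <= (5, 3, 9, 2) -> finishes; pool += (1, 1, 3, 0) = (6, 4, 12, 2)
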